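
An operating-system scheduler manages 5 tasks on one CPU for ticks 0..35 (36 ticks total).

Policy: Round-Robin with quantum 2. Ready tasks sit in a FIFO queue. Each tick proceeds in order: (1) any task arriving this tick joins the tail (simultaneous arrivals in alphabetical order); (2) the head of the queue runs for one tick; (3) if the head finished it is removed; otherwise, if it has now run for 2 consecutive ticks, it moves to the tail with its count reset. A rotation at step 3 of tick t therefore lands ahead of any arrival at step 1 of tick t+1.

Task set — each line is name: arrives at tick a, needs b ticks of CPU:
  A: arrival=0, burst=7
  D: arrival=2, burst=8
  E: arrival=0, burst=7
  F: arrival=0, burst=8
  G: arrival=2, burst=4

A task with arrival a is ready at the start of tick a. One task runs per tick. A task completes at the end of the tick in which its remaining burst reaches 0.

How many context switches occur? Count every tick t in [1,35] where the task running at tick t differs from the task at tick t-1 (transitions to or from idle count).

t=0: queue=[A,E,F] q_used=0 → run A
t=1: queue=[A,E,F] q_used=1 → run A
t=2: queue=[E,F,A,D,G] q_used=0 → run E
t=3: queue=[E,F,A,D,G] q_used=1 → run E
t=4: queue=[F,A,D,G,E] q_used=0 → run F
t=5: queue=[F,A,D,G,E] q_used=1 → run F
t=6: queue=[A,D,G,E,F] q_used=0 → run A
t=7: queue=[A,D,G,E,F] q_used=1 → run A
t=8: queue=[D,G,E,F,A] q_used=0 → run D
t=9: queue=[D,G,E,F,A] q_used=1 → run D
t=10: queue=[G,E,F,A,D] q_used=0 → run G
t=11: queue=[G,E,F,A,D] q_used=1 → run G
t=12: queue=[E,F,A,D,G] q_used=0 → run E
t=13: queue=[E,F,A,D,G] q_used=1 → run E
t=14: queue=[F,A,D,G,E] q_used=0 → run F
t=15: queue=[F,A,D,G,E] q_used=1 → run F
t=16: queue=[A,D,G,E,F] q_used=0 → run A
t=17: queue=[A,D,G,E,F] q_used=1 → run A
t=18: queue=[D,G,E,F,A] q_used=0 → run D
t=19: queue=[D,G,E,F,A] q_used=1 → run D
t=20: queue=[G,E,F,A,D] q_used=0 → run G
t=21: queue=[G,E,F,A,D] q_used=1 → run G
t=22: queue=[E,F,A,D] q_used=0 → run E
t=23: queue=[E,F,A,D] q_used=1 → run E
t=24: queue=[F,A,D,E] q_used=0 → run F
t=25: queue=[F,A,D,E] q_used=1 → run F
t=26: queue=[A,D,E,F] q_used=0 → run A
t=27: queue=[D,E,F] q_used=0 → run D
t=28: queue=[D,E,F] q_used=1 → run D
t=29: queue=[E,F,D] q_used=0 → run E
t=30: queue=[F,D] q_used=0 → run F
t=31: queue=[F,D] q_used=1 → run F
t=32: queue=[D] q_used=0 → run D
t=33: queue=[D] q_used=1 → run D
t=34: (idle)
t=35: (idle)

context switches = 18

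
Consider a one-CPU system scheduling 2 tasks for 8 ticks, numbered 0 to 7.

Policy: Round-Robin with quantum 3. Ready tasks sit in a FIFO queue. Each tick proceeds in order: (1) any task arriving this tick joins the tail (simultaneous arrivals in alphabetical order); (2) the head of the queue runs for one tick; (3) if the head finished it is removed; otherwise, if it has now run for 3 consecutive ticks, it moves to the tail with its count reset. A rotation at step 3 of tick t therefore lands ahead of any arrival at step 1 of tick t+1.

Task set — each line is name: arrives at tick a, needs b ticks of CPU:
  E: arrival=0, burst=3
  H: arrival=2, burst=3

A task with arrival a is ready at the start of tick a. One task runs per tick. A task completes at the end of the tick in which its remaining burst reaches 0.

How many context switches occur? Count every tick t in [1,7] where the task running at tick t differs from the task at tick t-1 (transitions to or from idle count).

context switches = 2

t=0: queue=[E] q_used=0 → run E
t=1: queue=[E] q_used=1 → run E
t=2: queue=[E,H] q_used=2 → run E
t=3: queue=[H] q_used=0 → run H
t=4: queue=[H] q_used=1 → run H
t=5: queue=[H] q_used=2 → run H
t=6: (idle)
t=7: (idle)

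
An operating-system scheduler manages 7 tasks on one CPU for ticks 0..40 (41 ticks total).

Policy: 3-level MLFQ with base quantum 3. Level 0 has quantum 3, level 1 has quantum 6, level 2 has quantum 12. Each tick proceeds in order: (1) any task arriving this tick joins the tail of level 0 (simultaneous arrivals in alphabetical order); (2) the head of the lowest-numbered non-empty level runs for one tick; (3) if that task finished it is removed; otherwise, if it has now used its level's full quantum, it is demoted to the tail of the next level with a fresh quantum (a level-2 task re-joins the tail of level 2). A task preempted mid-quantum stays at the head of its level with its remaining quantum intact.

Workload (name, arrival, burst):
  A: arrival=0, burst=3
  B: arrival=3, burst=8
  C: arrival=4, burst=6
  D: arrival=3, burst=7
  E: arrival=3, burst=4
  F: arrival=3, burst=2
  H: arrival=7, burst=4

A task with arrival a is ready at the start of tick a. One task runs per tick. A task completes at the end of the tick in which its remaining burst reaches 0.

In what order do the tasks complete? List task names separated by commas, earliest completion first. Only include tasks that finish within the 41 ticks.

completion order = A, F, B, D, E, C, H

t=0: L0/L1/L2 = A/-/- → run A
t=1: L0/L1/L2 = A/-/- → run A
t=2: L0/L1/L2 = A/-/- → run A
t=3: L0/L1/L2 = BDEF/-/- → run B
t=4: L0/L1/L2 = BDEFC/-/- → run B
t=5: L0/L1/L2 = BDEFC/-/- → run B
t=6: L0/L1/L2 = DEFC/B/- → run D
t=7: L0/L1/L2 = DEFCH/B/- → run D
t=8: L0/L1/L2 = DEFCH/B/- → run D
t=9: L0/L1/L2 = EFCH/BD/- → run E
t=10: L0/L1/L2 = EFCH/BD/- → run E
t=11: L0/L1/L2 = EFCH/BD/- → run E
t=12: L0/L1/L2 = FCH/BDE/- → run F
t=13: L0/L1/L2 = FCH/BDE/- → run F
t=14: L0/L1/L2 = CH/BDE/- → run C
t=15: L0/L1/L2 = CH/BDE/- → run C
t=16: L0/L1/L2 = CH/BDE/- → run C
t=17: L0/L1/L2 = H/BDEC/- → run H
t=18: L0/L1/L2 = H/BDEC/- → run H
t=19: L0/L1/L2 = H/BDEC/- → run H
t=20: L0/L1/L2 = -/BDECH/- → run B
t=21: L0/L1/L2 = -/BDECH/- → run B
t=22: L0/L1/L2 = -/BDECH/- → run B
t=23: L0/L1/L2 = -/BDECH/- → run B
t=24: L0/L1/L2 = -/BDECH/- → run B
t=25: L0/L1/L2 = -/DECH/- → run D
t=26: L0/L1/L2 = -/DECH/- → run D
t=27: L0/L1/L2 = -/DECH/- → run D
t=28: L0/L1/L2 = -/DECH/- → run D
t=29: L0/L1/L2 = -/ECH/- → run E
t=30: L0/L1/L2 = -/CH/- → run C
t=31: L0/L1/L2 = -/CH/- → run C
t=32: L0/L1/L2 = -/CH/- → run C
t=33: L0/L1/L2 = -/H/- → run H
t=34: (idle)
t=35: (idle)
t=36: (idle)
t=37: (idle)
t=38: (idle)
t=39: (idle)
t=40: (idle)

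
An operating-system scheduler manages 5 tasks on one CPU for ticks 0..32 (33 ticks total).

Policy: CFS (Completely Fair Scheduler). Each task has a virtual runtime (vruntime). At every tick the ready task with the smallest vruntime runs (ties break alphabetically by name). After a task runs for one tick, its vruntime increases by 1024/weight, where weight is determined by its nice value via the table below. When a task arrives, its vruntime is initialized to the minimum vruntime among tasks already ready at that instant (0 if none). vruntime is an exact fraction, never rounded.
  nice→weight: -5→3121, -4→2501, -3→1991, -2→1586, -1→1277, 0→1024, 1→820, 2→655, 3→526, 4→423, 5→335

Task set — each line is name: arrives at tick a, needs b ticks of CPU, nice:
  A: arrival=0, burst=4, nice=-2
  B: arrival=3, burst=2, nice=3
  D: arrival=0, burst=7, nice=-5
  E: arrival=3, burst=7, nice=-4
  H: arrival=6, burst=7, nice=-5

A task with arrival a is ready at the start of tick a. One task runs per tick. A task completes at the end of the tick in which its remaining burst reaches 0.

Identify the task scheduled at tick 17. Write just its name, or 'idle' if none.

running at tick 17 = E

t=0: vr[A=0 D=0] → run A
t=1: vr[A=512/793 D=0] → run D
t=2: vr[A=512/793 D=1024/3121] → run D
t=3: vr[A=512/793 B=512/793 D=2048/3121 E=512/793] → run A
t=4: vr[A=1024/793 B=512/793 D=2048/3121 E=512/793] → run B
t=5: vr[A=1024/793 B=540672/208559 D=2048/3121 E=512/793] → run E
t=6: vr[A=1024/793 B=540672/208559 D=2048/3121 E=34304/32513 H=2048/3121] → run D
t=7: vr[A=1024/793 B=540672/208559 D=3072/3121 E=34304/32513 H=2048/3121] → run H
t=8: vr[A=1024/793 B=540672/208559 D=3072/3121 E=34304/32513 H=3072/3121] → run D
t=9: vr[A=1024/793 B=540672/208559 D=4096/3121 E=34304/32513 H=3072/3121] → run H
t=10: vr[A=1024/793 B=540672/208559 D=4096/3121 E=34304/32513 H=4096/3121] → run E
t=11: vr[A=1024/793 B=540672/208559 D=4096/3121 E=47616/32513 H=4096/3121] → run A
t=12: vr[A=1536/793 B=540672/208559 D=4096/3121 E=47616/32513 H=4096/3121] → run D
t=13: vr[A=1536/793 B=540672/208559 D=5120/3121 E=47616/32513 H=4096/3121] → run H
t=14: vr[A=1536/793 B=540672/208559 D=5120/3121 E=47616/32513 H=5120/3121] → run E
t=15: vr[A=1536/793 B=540672/208559 D=5120/3121 E=60928/32513 H=5120/3121] → run D
t=16: vr[A=1536/793 B=540672/208559 D=6144/3121 E=60928/32513 H=5120/3121] → run H
t=17: vr[A=1536/793 B=540672/208559 D=6144/3121 E=60928/32513 H=6144/3121] → run E
t=18: vr[A=1536/793 B=540672/208559 D=6144/3121 E=74240/32513 H=6144/3121] → run A
t=19: vr[B=540672/208559 D=6144/3121 E=74240/32513 H=6144/3121] → run D
t=20: vr[B=540672/208559 E=74240/32513 H=6144/3121] → run H
t=21: vr[B=540672/208559 E=74240/32513 H=7168/3121] → run E
t=22: vr[B=540672/208559 E=87552/32513 H=7168/3121] → run H
t=23: vr[B=540672/208559 E=87552/32513 H=8192/3121] → run B
t=24: vr[E=87552/32513 H=8192/3121] → run H
t=25: vr[E=87552/32513] → run E
t=26: vr[E=100864/32513] → run E
t=27: (idle)
t=28: (idle)
t=29: (idle)
t=30: (idle)
t=31: (idle)
t=32: (idle)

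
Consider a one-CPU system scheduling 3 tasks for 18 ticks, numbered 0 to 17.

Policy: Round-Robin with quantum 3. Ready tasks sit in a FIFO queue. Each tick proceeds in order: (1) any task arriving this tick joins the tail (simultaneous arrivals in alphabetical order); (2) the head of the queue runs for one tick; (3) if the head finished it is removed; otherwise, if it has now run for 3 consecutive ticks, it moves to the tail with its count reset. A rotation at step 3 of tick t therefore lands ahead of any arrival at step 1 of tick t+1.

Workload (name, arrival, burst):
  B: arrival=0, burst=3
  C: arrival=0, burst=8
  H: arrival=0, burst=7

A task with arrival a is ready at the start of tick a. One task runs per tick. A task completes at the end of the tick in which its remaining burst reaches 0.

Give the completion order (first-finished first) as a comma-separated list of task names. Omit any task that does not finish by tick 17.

completion order = B, C, H

t=0: queue=[B,C,H] q_used=0 → run B
t=1: queue=[B,C,H] q_used=1 → run B
t=2: queue=[B,C,H] q_used=2 → run B
t=3: queue=[C,H] q_used=0 → run C
t=4: queue=[C,H] q_used=1 → run C
t=5: queue=[C,H] q_used=2 → run C
t=6: queue=[H,C] q_used=0 → run H
t=7: queue=[H,C] q_used=1 → run H
t=8: queue=[H,C] q_used=2 → run H
t=9: queue=[C,H] q_used=0 → run C
t=10: queue=[C,H] q_used=1 → run C
t=11: queue=[C,H] q_used=2 → run C
t=12: queue=[H,C] q_used=0 → run H
t=13: queue=[H,C] q_used=1 → run H
t=14: queue=[H,C] q_used=2 → run H
t=15: queue=[C,H] q_used=0 → run C
t=16: queue=[C,H] q_used=1 → run C
t=17: queue=[H] q_used=0 → run H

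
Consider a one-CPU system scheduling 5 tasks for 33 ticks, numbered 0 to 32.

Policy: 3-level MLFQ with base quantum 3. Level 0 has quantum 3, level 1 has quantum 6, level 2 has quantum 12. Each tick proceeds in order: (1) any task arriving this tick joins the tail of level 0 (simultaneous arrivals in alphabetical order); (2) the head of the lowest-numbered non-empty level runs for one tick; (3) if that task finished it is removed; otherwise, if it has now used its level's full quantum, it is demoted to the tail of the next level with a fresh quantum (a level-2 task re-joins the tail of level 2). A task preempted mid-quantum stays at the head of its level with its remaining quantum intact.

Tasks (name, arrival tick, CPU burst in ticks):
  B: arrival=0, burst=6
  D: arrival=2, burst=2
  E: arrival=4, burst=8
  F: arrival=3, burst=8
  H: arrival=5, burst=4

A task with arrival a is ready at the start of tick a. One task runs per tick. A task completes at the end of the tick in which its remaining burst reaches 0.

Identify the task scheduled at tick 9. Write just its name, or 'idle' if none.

t=0: L0/L1/L2 = B/-/- → run B
t=1: L0/L1/L2 = B/-/- → run B
t=2: L0/L1/L2 = BD/-/- → run B
t=3: L0/L1/L2 = DF/B/- → run D
t=4: L0/L1/L2 = DFE/B/- → run D
t=5: L0/L1/L2 = FEH/B/- → run F
t=6: L0/L1/L2 = FEH/B/- → run F
t=7: L0/L1/L2 = FEH/B/- → run F
t=8: L0/L1/L2 = EH/BF/- → run E
t=9: L0/L1/L2 = EH/BF/- → run E
t=10: L0/L1/L2 = EH/BF/- → run E
t=11: L0/L1/L2 = H/BFE/- → run H
t=12: L0/L1/L2 = H/BFE/- → run H
t=13: L0/L1/L2 = H/BFE/- → run H
t=14: L0/L1/L2 = -/BFEH/- → run B
t=15: L0/L1/L2 = -/BFEH/- → run B
t=16: L0/L1/L2 = -/BFEH/- → run B
t=17: L0/L1/L2 = -/FEH/- → run F
t=18: L0/L1/L2 = -/FEH/- → run F
t=19: L0/L1/L2 = -/FEH/- → run F
t=20: L0/L1/L2 = -/FEH/- → run F
t=21: L0/L1/L2 = -/FEH/- → run F
t=22: L0/L1/L2 = -/EH/- → run E
t=23: L0/L1/L2 = -/EH/- → run E
t=24: L0/L1/L2 = -/EH/- → run E
t=25: L0/L1/L2 = -/EH/- → run E
t=26: L0/L1/L2 = -/EH/- → run E
t=27: L0/L1/L2 = -/H/- → run H
t=28: (idle)
t=29: (idle)
t=30: (idle)
t=31: (idle)
t=32: (idle)

running at tick 9 = E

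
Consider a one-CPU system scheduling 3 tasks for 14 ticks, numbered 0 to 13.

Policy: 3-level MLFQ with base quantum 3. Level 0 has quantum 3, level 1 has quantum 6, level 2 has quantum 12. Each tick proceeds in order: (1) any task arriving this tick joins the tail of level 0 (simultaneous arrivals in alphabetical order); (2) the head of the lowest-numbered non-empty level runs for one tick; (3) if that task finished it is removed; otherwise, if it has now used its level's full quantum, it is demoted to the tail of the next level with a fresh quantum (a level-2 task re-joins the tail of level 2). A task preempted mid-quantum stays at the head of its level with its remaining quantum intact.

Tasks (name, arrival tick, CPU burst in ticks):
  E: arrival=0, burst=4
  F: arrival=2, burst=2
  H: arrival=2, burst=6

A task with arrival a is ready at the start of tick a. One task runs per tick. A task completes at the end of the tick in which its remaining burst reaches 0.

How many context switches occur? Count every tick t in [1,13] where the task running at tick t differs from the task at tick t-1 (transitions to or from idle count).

context switches = 5

t=0: L0/L1/L2 = E/-/- → run E
t=1: L0/L1/L2 = E/-/- → run E
t=2: L0/L1/L2 = EFH/-/- → run E
t=3: L0/L1/L2 = FH/E/- → run F
t=4: L0/L1/L2 = FH/E/- → run F
t=5: L0/L1/L2 = H/E/- → run H
t=6: L0/L1/L2 = H/E/- → run H
t=7: L0/L1/L2 = H/E/- → run H
t=8: L0/L1/L2 = -/EH/- → run E
t=9: L0/L1/L2 = -/H/- → run H
t=10: L0/L1/L2 = -/H/- → run H
t=11: L0/L1/L2 = -/H/- → run H
t=12: (idle)
t=13: (idle)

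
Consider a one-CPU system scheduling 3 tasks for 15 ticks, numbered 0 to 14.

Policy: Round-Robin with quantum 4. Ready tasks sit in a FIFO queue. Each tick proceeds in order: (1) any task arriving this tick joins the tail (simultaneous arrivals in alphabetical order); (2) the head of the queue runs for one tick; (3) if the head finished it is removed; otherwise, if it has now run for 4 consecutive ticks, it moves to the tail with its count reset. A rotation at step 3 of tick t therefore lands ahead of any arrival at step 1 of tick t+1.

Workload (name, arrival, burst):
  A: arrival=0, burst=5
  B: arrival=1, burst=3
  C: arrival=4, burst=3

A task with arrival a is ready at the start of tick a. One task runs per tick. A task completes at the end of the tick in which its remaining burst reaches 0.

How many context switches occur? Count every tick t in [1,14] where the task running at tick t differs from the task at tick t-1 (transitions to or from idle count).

t=0: queue=[A] q_used=0 → run A
t=1: queue=[A,B] q_used=1 → run A
t=2: queue=[A,B] q_used=2 → run A
t=3: queue=[A,B] q_used=3 → run A
t=4: queue=[B,A,C] q_used=0 → run B
t=5: queue=[B,A,C] q_used=1 → run B
t=6: queue=[B,A,C] q_used=2 → run B
t=7: queue=[A,C] q_used=0 → run A
t=8: queue=[C] q_used=0 → run C
t=9: queue=[C] q_used=1 → run C
t=10: queue=[C] q_used=2 → run C
t=11: (idle)
t=12: (idle)
t=13: (idle)
t=14: (idle)

context switches = 4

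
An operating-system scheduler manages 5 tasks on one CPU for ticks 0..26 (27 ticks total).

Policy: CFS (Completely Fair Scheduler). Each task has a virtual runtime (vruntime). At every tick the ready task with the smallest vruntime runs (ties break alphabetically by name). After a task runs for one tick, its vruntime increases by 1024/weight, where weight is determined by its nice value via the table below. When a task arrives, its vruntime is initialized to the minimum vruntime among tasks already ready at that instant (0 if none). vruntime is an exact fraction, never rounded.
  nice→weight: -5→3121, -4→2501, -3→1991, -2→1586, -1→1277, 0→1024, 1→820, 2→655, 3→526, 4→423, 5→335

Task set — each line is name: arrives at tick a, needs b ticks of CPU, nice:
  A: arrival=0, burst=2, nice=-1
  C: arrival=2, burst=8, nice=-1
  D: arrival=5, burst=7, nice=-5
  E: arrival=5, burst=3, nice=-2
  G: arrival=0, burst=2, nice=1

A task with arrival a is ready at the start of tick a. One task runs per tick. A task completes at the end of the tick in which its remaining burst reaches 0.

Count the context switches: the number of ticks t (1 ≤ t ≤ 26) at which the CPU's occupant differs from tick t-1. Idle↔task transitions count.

context switches = 18

t=0: vr[A=0 G=0] → run A
t=1: vr[A=1024/1277 G=0] → run G
t=2: vr[A=1024/1277 C=1024/1277 G=256/205] → run A
t=3: vr[C=1024/1277 G=256/205] → run C
t=4: vr[C=2048/1277 G=256/205] → run G
t=5: vr[C=2048/1277 D=2048/1277 E=2048/1277] → run C
t=6: vr[C=3072/1277 D=2048/1277 E=2048/1277] → run D
t=7: vr[C=3072/1277 D=7699456/3985517 E=2048/1277] → run E
t=8: vr[C=3072/1277 D=7699456/3985517 E=2277888/1012661] → run D
t=9: vr[C=3072/1277 D=9007104/3985517 E=2277888/1012661] → run E
t=10: vr[C=3072/1277 D=9007104/3985517 E=2931712/1012661] → run D
t=11: vr[C=3072/1277 D=10314752/3985517 E=2931712/1012661] → run C
t=12: vr[C=4096/1277 D=10314752/3985517 E=2931712/1012661] → run D
t=13: vr[C=4096/1277 D=11622400/3985517 E=2931712/1012661] → run E
t=14: vr[C=4096/1277 D=11622400/3985517] → run D
t=15: vr[C=4096/1277 D=12930048/3985517] → run C
t=16: vr[C=5120/1277 D=12930048/3985517] → run D
t=17: vr[C=5120/1277 D=14237696/3985517] → run D
t=18: vr[C=5120/1277] → run C
t=19: vr[C=6144/1277] → run C
t=20: vr[C=7168/1277] → run C
t=21: vr[C=8192/1277] → run C
t=22: (idle)
t=23: (idle)
t=24: (idle)
t=25: (idle)
t=26: (idle)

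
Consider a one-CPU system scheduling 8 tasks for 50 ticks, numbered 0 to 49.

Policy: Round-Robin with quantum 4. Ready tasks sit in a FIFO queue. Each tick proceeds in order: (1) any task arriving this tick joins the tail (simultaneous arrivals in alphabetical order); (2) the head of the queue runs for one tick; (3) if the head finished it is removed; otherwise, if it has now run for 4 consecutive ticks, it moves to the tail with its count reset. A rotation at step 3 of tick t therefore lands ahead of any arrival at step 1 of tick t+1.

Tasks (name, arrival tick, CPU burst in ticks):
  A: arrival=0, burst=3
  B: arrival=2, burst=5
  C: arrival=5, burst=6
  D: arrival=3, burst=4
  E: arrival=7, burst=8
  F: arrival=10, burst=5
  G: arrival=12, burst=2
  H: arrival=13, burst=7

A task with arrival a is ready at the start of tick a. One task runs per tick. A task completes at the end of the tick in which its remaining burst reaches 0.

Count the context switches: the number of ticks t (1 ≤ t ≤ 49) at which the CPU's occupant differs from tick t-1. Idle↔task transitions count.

context switches = 13

t=0: queue=[A] q_used=0 → run A
t=1: queue=[A] q_used=1 → run A
t=2: queue=[A,B] q_used=2 → run A
t=3: queue=[B,D] q_used=0 → run B
t=4: queue=[B,D] q_used=1 → run B
t=5: queue=[B,D,C] q_used=2 → run B
t=6: queue=[B,D,C] q_used=3 → run B
t=7: queue=[D,C,B,E] q_used=0 → run D
t=8: queue=[D,C,B,E] q_used=1 → run D
t=9: queue=[D,C,B,E] q_used=2 → run D
t=10: queue=[D,C,B,E,F] q_used=3 → run D
t=11: queue=[C,B,E,F] q_used=0 → run C
t=12: queue=[C,B,E,F,G] q_used=1 → run C
t=13: queue=[C,B,E,F,G,H] q_used=2 → run C
t=14: queue=[C,B,E,F,G,H] q_used=3 → run C
t=15: queue=[B,E,F,G,H,C] q_used=0 → run B
t=16: queue=[E,F,G,H,C] q_used=0 → run E
t=17: queue=[E,F,G,H,C] q_used=1 → run E
t=18: queue=[E,F,G,H,C] q_used=2 → run E
t=19: queue=[E,F,G,H,C] q_used=3 → run E
t=20: queue=[F,G,H,C,E] q_used=0 → run F
t=21: queue=[F,G,H,C,E] q_used=1 → run F
t=22: queue=[F,G,H,C,E] q_used=2 → run F
t=23: queue=[F,G,H,C,E] q_used=3 → run F
t=24: queue=[G,H,C,E,F] q_used=0 → run G
t=25: queue=[G,H,C,E,F] q_used=1 → run G
t=26: queue=[H,C,E,F] q_used=0 → run H
t=27: queue=[H,C,E,F] q_used=1 → run H
t=28: queue=[H,C,E,F] q_used=2 → run H
t=29: queue=[H,C,E,F] q_used=3 → run H
t=30: queue=[C,E,F,H] q_used=0 → run C
t=31: queue=[C,E,F,H] q_used=1 → run C
t=32: queue=[E,F,H] q_used=0 → run E
t=33: queue=[E,F,H] q_used=1 → run E
t=34: queue=[E,F,H] q_used=2 → run E
t=35: queue=[E,F,H] q_used=3 → run E
t=36: queue=[F,H] q_used=0 → run F
t=37: queue=[H] q_used=0 → run H
t=38: queue=[H] q_used=1 → run H
t=39: queue=[H] q_used=2 → run H
t=40: (idle)
t=41: (idle)
t=42: (idle)
t=43: (idle)
t=44: (idle)
t=45: (idle)
t=46: (idle)
t=47: (idle)
t=48: (idle)
t=49: (idle)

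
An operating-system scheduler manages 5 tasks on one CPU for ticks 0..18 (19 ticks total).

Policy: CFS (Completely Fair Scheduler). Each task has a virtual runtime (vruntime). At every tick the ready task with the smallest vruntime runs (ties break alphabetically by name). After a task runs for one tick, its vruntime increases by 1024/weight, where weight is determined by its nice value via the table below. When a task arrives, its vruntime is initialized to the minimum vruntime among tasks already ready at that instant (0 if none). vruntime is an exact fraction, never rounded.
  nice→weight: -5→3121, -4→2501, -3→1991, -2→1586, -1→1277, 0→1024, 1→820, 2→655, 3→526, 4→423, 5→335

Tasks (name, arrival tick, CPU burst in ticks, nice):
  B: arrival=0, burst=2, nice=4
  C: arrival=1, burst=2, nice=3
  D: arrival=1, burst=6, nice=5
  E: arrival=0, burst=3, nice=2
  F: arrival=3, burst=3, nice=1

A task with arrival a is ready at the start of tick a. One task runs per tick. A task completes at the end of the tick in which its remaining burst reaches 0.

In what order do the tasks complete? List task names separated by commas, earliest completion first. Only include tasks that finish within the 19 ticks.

t=0: vr[B=0 E=0] → run B
t=1: vr[B=1024/423 C=0 D=0 E=0] → run C
t=2: vr[B=1024/423 C=512/263 D=0 E=0] → run D
t=3: vr[B=1024/423 C=512/263 D=1024/335 E=0 F=0] → run E
t=4: vr[B=1024/423 C=512/263 D=1024/335 E=1024/655 F=0] → run F
t=5: vr[B=1024/423 C=512/263 D=1024/335 E=1024/655 F=256/205] → run F
t=6: vr[B=1024/423 C=512/263 D=1024/335 E=1024/655 F=512/205] → run E
t=7: vr[B=1024/423 C=512/263 D=1024/335 E=2048/655 F=512/205] → run C
t=8: vr[B=1024/423 D=1024/335 E=2048/655 F=512/205] → run B
t=9: vr[D=1024/335 E=2048/655 F=512/205] → run F
t=10: vr[D=1024/335 E=2048/655] → run D
t=11: vr[D=2048/335 E=2048/655] → run E
t=12: vr[D=2048/335] → run D
t=13: vr[D=3072/335] → run D
t=14: vr[D=4096/335] → run D
t=15: vr[D=1024/67] → run D
t=16: (idle)
t=17: (idle)
t=18: (idle)

completion order = C, B, F, E, D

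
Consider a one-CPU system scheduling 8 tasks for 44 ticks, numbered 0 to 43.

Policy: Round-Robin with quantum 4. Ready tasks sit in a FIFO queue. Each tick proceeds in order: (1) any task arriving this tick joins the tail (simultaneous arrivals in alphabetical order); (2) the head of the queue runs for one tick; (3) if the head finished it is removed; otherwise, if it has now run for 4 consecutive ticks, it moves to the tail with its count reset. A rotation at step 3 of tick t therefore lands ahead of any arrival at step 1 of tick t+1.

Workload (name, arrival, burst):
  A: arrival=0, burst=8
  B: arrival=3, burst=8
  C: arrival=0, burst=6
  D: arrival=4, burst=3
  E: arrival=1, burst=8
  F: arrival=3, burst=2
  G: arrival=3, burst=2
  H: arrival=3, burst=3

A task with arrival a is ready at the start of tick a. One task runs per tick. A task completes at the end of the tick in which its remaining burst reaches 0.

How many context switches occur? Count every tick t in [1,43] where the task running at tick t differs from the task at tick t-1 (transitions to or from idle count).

context switches = 12

t=0: queue=[A,C] q_used=0 → run A
t=1: queue=[A,C,E] q_used=1 → run A
t=2: queue=[A,C,E] q_used=2 → run A
t=3: queue=[A,C,E,B,F,G,H] q_used=3 → run A
t=4: queue=[C,E,B,F,G,H,A,D] q_used=0 → run C
t=5: queue=[C,E,B,F,G,H,A,D] q_used=1 → run C
t=6: queue=[C,E,B,F,G,H,A,D] q_used=2 → run C
t=7: queue=[C,E,B,F,G,H,A,D] q_used=3 → run C
t=8: queue=[E,B,F,G,H,A,D,C] q_used=0 → run E
t=9: queue=[E,B,F,G,H,A,D,C] q_used=1 → run E
t=10: queue=[E,B,F,G,H,A,D,C] q_used=2 → run E
t=11: queue=[E,B,F,G,H,A,D,C] q_used=3 → run E
t=12: queue=[B,F,G,H,A,D,C,E] q_used=0 → run B
t=13: queue=[B,F,G,H,A,D,C,E] q_used=1 → run B
t=14: queue=[B,F,G,H,A,D,C,E] q_used=2 → run B
t=15: queue=[B,F,G,H,A,D,C,E] q_used=3 → run B
t=16: queue=[F,G,H,A,D,C,E,B] q_used=0 → run F
t=17: queue=[F,G,H,A,D,C,E,B] q_used=1 → run F
t=18: queue=[G,H,A,D,C,E,B] q_used=0 → run G
t=19: queue=[G,H,A,D,C,E,B] q_used=1 → run G
t=20: queue=[H,A,D,C,E,B] q_used=0 → run H
t=21: queue=[H,A,D,C,E,B] q_used=1 → run H
t=22: queue=[H,A,D,C,E,B] q_used=2 → run H
t=23: queue=[A,D,C,E,B] q_used=0 → run A
t=24: queue=[A,D,C,E,B] q_used=1 → run A
t=25: queue=[A,D,C,E,B] q_used=2 → run A
t=26: queue=[A,D,C,E,B] q_used=3 → run A
t=27: queue=[D,C,E,B] q_used=0 → run D
t=28: queue=[D,C,E,B] q_used=1 → run D
t=29: queue=[D,C,E,B] q_used=2 → run D
t=30: queue=[C,E,B] q_used=0 → run C
t=31: queue=[C,E,B] q_used=1 → run C
t=32: queue=[E,B] q_used=0 → run E
t=33: queue=[E,B] q_used=1 → run E
t=34: queue=[E,B] q_used=2 → run E
t=35: queue=[E,B] q_used=3 → run E
t=36: queue=[B] q_used=0 → run B
t=37: queue=[B] q_used=1 → run B
t=38: queue=[B] q_used=2 → run B
t=39: queue=[B] q_used=3 → run B
t=40: (idle)
t=41: (idle)
t=42: (idle)
t=43: (idle)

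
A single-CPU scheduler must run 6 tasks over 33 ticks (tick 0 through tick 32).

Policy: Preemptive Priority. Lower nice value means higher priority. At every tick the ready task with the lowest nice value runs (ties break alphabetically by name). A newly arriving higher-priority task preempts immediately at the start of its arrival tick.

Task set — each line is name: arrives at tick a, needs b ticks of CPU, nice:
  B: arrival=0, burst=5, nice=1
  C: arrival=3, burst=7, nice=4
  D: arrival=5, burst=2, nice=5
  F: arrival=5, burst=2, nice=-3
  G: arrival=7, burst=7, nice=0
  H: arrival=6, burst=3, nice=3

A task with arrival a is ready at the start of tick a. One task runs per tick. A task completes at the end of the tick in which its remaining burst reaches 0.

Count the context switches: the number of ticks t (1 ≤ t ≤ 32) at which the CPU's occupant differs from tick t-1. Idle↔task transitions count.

t=0: ready={B} → run B
t=1: ready={B} → run B
t=2: ready={B} → run B
t=3: ready={B,C} → run B
t=4: ready={B,C} → run B
t=5: ready={C,D,F} → run F
t=6: ready={C,D,F,H} → run F
t=7: ready={C,D,G,H} → run G
t=8: ready={C,D,G,H} → run G
t=9: ready={C,D,G,H} → run G
t=10: ready={C,D,G,H} → run G
t=11: ready={C,D,G,H} → run G
t=12: ready={C,D,G,H} → run G
t=13: ready={C,D,G,H} → run G
t=14: ready={C,D,H} → run H
t=15: ready={C,D,H} → run H
t=16: ready={C,D,H} → run H
t=17: ready={C,D} → run C
t=18: ready={C,D} → run C
t=19: ready={C,D} → run C
t=20: ready={C,D} → run C
t=21: ready={C,D} → run C
t=22: ready={C,D} → run C
t=23: ready={C,D} → run C
t=24: ready={D} → run D
t=25: ready={D} → run D
t=26: (idle)
t=27: (idle)
t=28: (idle)
t=29: (idle)
t=30: (idle)
t=31: (idle)
t=32: (idle)

context switches = 6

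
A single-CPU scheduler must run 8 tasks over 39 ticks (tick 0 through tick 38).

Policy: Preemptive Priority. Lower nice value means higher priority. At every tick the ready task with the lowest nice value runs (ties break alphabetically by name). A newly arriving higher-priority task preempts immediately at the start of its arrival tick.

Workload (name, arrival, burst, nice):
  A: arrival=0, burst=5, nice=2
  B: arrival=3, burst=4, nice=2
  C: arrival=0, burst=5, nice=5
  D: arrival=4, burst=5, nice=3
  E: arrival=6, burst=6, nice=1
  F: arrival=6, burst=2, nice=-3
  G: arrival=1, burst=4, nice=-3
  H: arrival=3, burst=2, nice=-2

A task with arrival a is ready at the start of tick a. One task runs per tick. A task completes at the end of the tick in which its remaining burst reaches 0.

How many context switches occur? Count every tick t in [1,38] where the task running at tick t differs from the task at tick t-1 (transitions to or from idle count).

t=0: ready={A,C} → run A
t=1: ready={A,C,G} → run G
t=2: ready={A,C,G} → run G
t=3: ready={A,B,C,G,H} → run G
t=4: ready={A,B,C,D,G,H} → run G
t=5: ready={A,B,C,D,H} → run H
t=6: ready={A,B,C,D,E,F,H} → run F
t=7: ready={A,B,C,D,E,F,H} → run F
t=8: ready={A,B,C,D,E,H} → run H
t=9: ready={A,B,C,D,E} → run E
t=10: ready={A,B,C,D,E} → run E
t=11: ready={A,B,C,D,E} → run E
t=12: ready={A,B,C,D,E} → run E
t=13: ready={A,B,C,D,E} → run E
t=14: ready={A,B,C,D,E} → run E
t=15: ready={A,B,C,D} → run A
t=16: ready={A,B,C,D} → run A
t=17: ready={A,B,C,D} → run A
t=18: ready={A,B,C,D} → run A
t=19: ready={B,C,D} → run B
t=20: ready={B,C,D} → run B
t=21: ready={B,C,D} → run B
t=22: ready={B,C,D} → run B
t=23: ready={C,D} → run D
t=24: ready={C,D} → run D
t=25: ready={C,D} → run D
t=26: ready={C,D} → run D
t=27: ready={C,D} → run D
t=28: ready={C} → run C
t=29: ready={C} → run C
t=30: ready={C} → run C
t=31: ready={C} → run C
t=32: ready={C} → run C
t=33: (idle)
t=34: (idle)
t=35: (idle)
t=36: (idle)
t=37: (idle)
t=38: (idle)

context switches = 10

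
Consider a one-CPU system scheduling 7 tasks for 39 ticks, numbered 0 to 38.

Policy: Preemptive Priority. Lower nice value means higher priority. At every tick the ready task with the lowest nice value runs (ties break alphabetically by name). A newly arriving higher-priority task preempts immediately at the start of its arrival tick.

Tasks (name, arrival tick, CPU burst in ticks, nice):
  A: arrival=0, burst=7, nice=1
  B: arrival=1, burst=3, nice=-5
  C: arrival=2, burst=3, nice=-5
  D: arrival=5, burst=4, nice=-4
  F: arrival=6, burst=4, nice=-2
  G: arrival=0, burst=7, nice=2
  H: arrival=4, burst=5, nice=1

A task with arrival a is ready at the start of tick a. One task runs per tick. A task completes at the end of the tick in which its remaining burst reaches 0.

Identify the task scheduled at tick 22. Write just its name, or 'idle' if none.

t=0: ready={A,G} → run A
t=1: ready={A,B,G} → run B
t=2: ready={A,B,C,G} → run B
t=3: ready={A,B,C,G} → run B
t=4: ready={A,C,G,H} → run C
t=5: ready={A,C,D,G,H} → run C
t=6: ready={A,C,D,F,G,H} → run C
t=7: ready={A,D,F,G,H} → run D
t=8: ready={A,D,F,G,H} → run D
t=9: ready={A,D,F,G,H} → run D
t=10: ready={A,D,F,G,H} → run D
t=11: ready={A,F,G,H} → run F
t=12: ready={A,F,G,H} → run F
t=13: ready={A,F,G,H} → run F
t=14: ready={A,F,G,H} → run F
t=15: ready={A,G,H} → run A
t=16: ready={A,G,H} → run A
t=17: ready={A,G,H} → run A
t=18: ready={A,G,H} → run A
t=19: ready={A,G,H} → run A
t=20: ready={A,G,H} → run A
t=21: ready={G,H} → run H
t=22: ready={G,H} → run H
t=23: ready={G,H} → run H
t=24: ready={G,H} → run H
t=25: ready={G,H} → run H
t=26: ready={G} → run G
t=27: ready={G} → run G
t=28: ready={G} → run G
t=29: ready={G} → run G
t=30: ready={G} → run G
t=31: ready={G} → run G
t=32: ready={G} → run G
t=33: (idle)
t=34: (idle)
t=35: (idle)
t=36: (idle)
t=37: (idle)
t=38: (idle)

running at tick 22 = H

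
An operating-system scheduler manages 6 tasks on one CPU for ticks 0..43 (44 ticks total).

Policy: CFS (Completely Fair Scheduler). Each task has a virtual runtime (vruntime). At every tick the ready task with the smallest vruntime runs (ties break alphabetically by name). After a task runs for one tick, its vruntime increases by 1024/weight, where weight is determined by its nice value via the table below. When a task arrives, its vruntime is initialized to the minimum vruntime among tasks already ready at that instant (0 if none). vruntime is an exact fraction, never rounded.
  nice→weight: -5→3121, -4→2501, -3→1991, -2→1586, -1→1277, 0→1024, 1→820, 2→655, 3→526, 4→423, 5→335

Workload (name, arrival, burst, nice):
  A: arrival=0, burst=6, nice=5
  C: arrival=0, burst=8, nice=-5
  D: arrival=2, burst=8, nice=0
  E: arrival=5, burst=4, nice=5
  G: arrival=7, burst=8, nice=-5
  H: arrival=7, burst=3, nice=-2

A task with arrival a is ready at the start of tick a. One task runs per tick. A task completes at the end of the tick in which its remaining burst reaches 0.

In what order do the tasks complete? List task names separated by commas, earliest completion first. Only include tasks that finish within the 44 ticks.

completion order = C, H, G, D, E, A

t=0: vr[A=0 C=0] → run A
t=1: vr[A=1024/335 C=0] → run C
t=2: vr[A=1024/335 C=1024/3121 D=1024/3121] → run C
t=3: vr[A=1024/335 C=2048/3121 D=1024/3121] → run D
t=4: vr[A=1024/335 C=2048/3121 D=4145/3121] → run C
t=5: vr[A=1024/335 C=3072/3121 D=4145/3121 E=3072/3121] → run C
t=6: vr[A=1024/335 C=4096/3121 D=4145/3121 E=3072/3121] → run E
t=7: vr[A=1024/335 C=4096/3121 D=4145/3121 E=4225024/1045535 G=4096/3121 H=4096/3121] → run C
t=8: vr[A=1024/335 C=5120/3121 D=4145/3121 E=4225024/1045535 G=4096/3121 H=4096/3121] → run G
t=9: vr[A=1024/335 C=5120/3121 D=4145/3121 E=4225024/1045535 G=5120/3121 H=4096/3121] → run H
t=10: vr[A=1024/335 C=5120/3121 D=4145/3121 E=4225024/1045535 G=5120/3121 H=4846080/2474953] → run D
t=11: vr[A=1024/335 C=5120/3121 D=7266/3121 E=4225024/1045535 G=5120/3121 H=4846080/2474953] → run C
t=12: vr[A=1024/335 C=6144/3121 D=7266/3121 E=4225024/1045535 G=5120/3121 H=4846080/2474953] → run G
t=13: vr[A=1024/335 C=6144/3121 D=7266/3121 E=4225024/1045535 G=6144/3121 H=4846080/2474953] → run H
t=14: vr[A=1024/335 C=6144/3121 D=7266/3121 E=4225024/1045535 G=6144/3121 H=6444032/2474953] → run C
t=15: vr[A=1024/335 C=7168/3121 D=7266/3121 E=4225024/1045535 G=6144/3121 H=6444032/2474953] → run G
t=16: vr[A=1024/335 C=7168/3121 D=7266/3121 E=4225024/1045535 G=7168/3121 H=6444032/2474953] → run C
t=17: vr[A=1024/335 D=7266/3121 E=4225024/1045535 G=7168/3121 H=6444032/2474953] → run G
t=18: vr[A=1024/335 D=7266/3121 E=4225024/1045535 G=8192/3121 H=6444032/2474953] → run D
t=19: vr[A=1024/335 D=10387/3121 E=4225024/1045535 G=8192/3121 H=6444032/2474953] → run H
t=20: vr[A=1024/335 D=10387/3121 E=4225024/1045535 G=8192/3121] → run G
t=21: vr[A=1024/335 D=10387/3121 E=4225024/1045535 G=9216/3121] → run G
t=22: vr[A=1024/335 D=10387/3121 E=4225024/1045535 G=10240/3121] → run A
t=23: vr[A=2048/335 D=10387/3121 E=4225024/1045535 G=10240/3121] → run G
t=24: vr[A=2048/335 D=10387/3121 E=4225024/1045535 G=11264/3121] → run D
t=25: vr[A=2048/335 D=13508/3121 E=4225024/1045535 G=11264/3121] → run G
t=26: vr[A=2048/335 D=13508/3121 E=4225024/1045535] → run E
t=27: vr[A=2048/335 D=13508/3121 E=7420928/1045535] → run D
t=28: vr[A=2048/335 D=16629/3121 E=7420928/1045535] → run D
t=29: vr[A=2048/335 D=19750/3121 E=7420928/1045535] → run A
t=30: vr[A=3072/335 D=19750/3121 E=7420928/1045535] → run D
t=31: vr[A=3072/335 D=22871/3121 E=7420928/1045535] → run E
t=32: vr[A=3072/335 D=22871/3121 E=10616832/1045535] → run D
t=33: vr[A=3072/335 E=10616832/1045535] → run A
t=34: vr[A=4096/335 E=10616832/1045535] → run E
t=35: vr[A=4096/335] → run A
t=36: vr[A=1024/67] → run A
t=37: (idle)
t=38: (idle)
t=39: (idle)
t=40: (idle)
t=41: (idle)
t=42: (idle)
t=43: (idle)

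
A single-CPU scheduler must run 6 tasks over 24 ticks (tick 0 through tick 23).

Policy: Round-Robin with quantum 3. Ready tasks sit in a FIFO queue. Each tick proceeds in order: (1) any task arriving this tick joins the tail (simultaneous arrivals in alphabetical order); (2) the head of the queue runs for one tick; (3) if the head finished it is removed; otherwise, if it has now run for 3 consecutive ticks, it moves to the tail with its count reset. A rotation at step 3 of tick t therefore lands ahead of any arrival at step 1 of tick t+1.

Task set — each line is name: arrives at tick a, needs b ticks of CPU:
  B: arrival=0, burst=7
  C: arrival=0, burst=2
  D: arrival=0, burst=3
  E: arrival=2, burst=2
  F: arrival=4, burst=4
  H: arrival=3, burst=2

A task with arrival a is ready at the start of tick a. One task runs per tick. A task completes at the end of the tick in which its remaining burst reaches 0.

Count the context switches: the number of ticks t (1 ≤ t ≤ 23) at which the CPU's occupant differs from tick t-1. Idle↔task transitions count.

context switches = 9

t=0: queue=[B,C,D] q_used=0 → run B
t=1: queue=[B,C,D] q_used=1 → run B
t=2: queue=[B,C,D,E] q_used=2 → run B
t=3: queue=[C,D,E,B,H] q_used=0 → run C
t=4: queue=[C,D,E,B,H,F] q_used=1 → run C
t=5: queue=[D,E,B,H,F] q_used=0 → run D
t=6: queue=[D,E,B,H,F] q_used=1 → run D
t=7: queue=[D,E,B,H,F] q_used=2 → run D
t=8: queue=[E,B,H,F] q_used=0 → run E
t=9: queue=[E,B,H,F] q_used=1 → run E
t=10: queue=[B,H,F] q_used=0 → run B
t=11: queue=[B,H,F] q_used=1 → run B
t=12: queue=[B,H,F] q_used=2 → run B
t=13: queue=[H,F,B] q_used=0 → run H
t=14: queue=[H,F,B] q_used=1 → run H
t=15: queue=[F,B] q_used=0 → run F
t=16: queue=[F,B] q_used=1 → run F
t=17: queue=[F,B] q_used=2 → run F
t=18: queue=[B,F] q_used=0 → run B
t=19: queue=[F] q_used=0 → run F
t=20: (idle)
t=21: (idle)
t=22: (idle)
t=23: (idle)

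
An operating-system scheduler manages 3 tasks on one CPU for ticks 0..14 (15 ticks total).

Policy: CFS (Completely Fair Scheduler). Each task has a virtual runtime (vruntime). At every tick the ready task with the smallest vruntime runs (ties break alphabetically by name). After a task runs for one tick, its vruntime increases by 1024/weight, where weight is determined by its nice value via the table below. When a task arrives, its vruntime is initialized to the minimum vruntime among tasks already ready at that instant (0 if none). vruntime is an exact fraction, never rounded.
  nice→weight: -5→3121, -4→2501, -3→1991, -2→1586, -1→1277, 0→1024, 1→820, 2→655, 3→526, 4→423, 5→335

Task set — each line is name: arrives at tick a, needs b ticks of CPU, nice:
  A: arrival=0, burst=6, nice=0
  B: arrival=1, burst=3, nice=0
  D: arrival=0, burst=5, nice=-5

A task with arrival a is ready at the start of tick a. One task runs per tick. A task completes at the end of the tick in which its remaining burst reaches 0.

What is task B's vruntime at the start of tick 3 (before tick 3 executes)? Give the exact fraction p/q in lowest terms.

vruntime(B, start of tick 3) = 1/1

t=0: vr[A=0 D=0] → run A
t=1: vr[A=1 B=0 D=0] → run B
t=2: vr[A=1 B=1 D=0] → run D
t=3: vr[A=1 B=1 D=1024/3121] → run D
t=4: vr[A=1 B=1 D=2048/3121] → run D
t=5: vr[A=1 B=1 D=3072/3121] → run D
t=6: vr[A=1 B=1 D=4096/3121] → run A
t=7: vr[A=2 B=1 D=4096/3121] → run B
t=8: vr[A=2 B=2 D=4096/3121] → run D
t=9: vr[A=2 B=2] → run A
t=10: vr[A=3 B=2] → run B
t=11: vr[A=3] → run A
t=12: vr[A=4] → run A
t=13: vr[A=5] → run A
t=14: (idle)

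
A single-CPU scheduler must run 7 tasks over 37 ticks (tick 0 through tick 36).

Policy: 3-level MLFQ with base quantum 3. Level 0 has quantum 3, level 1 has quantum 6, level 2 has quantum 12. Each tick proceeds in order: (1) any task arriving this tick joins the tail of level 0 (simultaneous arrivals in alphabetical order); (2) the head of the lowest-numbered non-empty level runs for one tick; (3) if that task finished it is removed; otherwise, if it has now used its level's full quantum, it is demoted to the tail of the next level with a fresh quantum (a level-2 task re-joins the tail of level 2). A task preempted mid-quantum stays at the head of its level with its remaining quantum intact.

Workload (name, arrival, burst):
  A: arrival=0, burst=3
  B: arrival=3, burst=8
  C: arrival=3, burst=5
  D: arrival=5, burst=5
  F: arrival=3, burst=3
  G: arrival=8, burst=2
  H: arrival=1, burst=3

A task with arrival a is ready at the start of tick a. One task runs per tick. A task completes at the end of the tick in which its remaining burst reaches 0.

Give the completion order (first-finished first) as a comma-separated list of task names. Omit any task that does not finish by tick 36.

completion order = A, H, F, G, B, C, D

t=0: L0/L1/L2 = A/-/- → run A
t=1: L0/L1/L2 = AH/-/- → run A
t=2: L0/L1/L2 = AH/-/- → run A
t=3: L0/L1/L2 = HBCF/-/- → run H
t=4: L0/L1/L2 = HBCF/-/- → run H
t=5: L0/L1/L2 = HBCFD/-/- → run H
t=6: L0/L1/L2 = BCFD/-/- → run B
t=7: L0/L1/L2 = BCFD/-/- → run B
t=8: L0/L1/L2 = BCFDG/-/- → run B
t=9: L0/L1/L2 = CFDG/B/- → run C
t=10: L0/L1/L2 = CFDG/B/- → run C
t=11: L0/L1/L2 = CFDG/B/- → run C
t=12: L0/L1/L2 = FDG/BC/- → run F
t=13: L0/L1/L2 = FDG/BC/- → run F
t=14: L0/L1/L2 = FDG/BC/- → run F
t=15: L0/L1/L2 = DG/BC/- → run D
t=16: L0/L1/L2 = DG/BC/- → run D
t=17: L0/L1/L2 = DG/BC/- → run D
t=18: L0/L1/L2 = G/BCD/- → run G
t=19: L0/L1/L2 = G/BCD/- → run G
t=20: L0/L1/L2 = -/BCD/- → run B
t=21: L0/L1/L2 = -/BCD/- → run B
t=22: L0/L1/L2 = -/BCD/- → run B
t=23: L0/L1/L2 = -/BCD/- → run B
t=24: L0/L1/L2 = -/BCD/- → run B
t=25: L0/L1/L2 = -/CD/- → run C
t=26: L0/L1/L2 = -/CD/- → run C
t=27: L0/L1/L2 = -/D/- → run D
t=28: L0/L1/L2 = -/D/- → run D
t=29: (idle)
t=30: (idle)
t=31: (idle)
t=32: (idle)
t=33: (idle)
t=34: (idle)
t=35: (idle)
t=36: (idle)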